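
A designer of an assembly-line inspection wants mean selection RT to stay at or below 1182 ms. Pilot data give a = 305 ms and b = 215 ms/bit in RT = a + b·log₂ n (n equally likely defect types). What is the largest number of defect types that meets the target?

215·log₂ n ≤ 1182 − 305 = 877, giving log₂ n ≤ 4.0791 and n ≤ 16.901. The largest whole number is 16.

16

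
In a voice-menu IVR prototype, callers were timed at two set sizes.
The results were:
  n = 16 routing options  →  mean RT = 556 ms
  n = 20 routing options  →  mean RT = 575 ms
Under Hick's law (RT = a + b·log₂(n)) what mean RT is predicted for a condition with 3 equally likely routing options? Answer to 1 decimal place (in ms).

With log₂ n on the abscissa the relation is linear; from the two conditions:
  b = (575 − 556) / (log₂ 20 − log₂ 16) = 19 / (4.3219 − 4) = 59.019 ms/bit
  a = 556 − 59.019 × 4 = 319.922 ms
Then RT(3) = 319.922 + 59.019 × log₂ 3 = 319.922 + 59.019 × 1.5850 ≈ 413.466 ms.

413.5 ms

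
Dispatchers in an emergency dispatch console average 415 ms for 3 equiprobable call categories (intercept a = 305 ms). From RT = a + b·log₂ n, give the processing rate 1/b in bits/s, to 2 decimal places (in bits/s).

14.41 bits/s

b = (415 − 305)/log₂ 3 = 110/1.5850 = 69.402 ms per bit = 0.06940 s/bit; the reciprocal is 14.409 bits/s.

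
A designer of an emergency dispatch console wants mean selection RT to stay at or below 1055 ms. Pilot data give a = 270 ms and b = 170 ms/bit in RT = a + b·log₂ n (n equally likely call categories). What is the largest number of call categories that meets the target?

24

Set 270 + 170·log₂ n ≤ 1055 → log₂ n ≤ (1055 − 270)/170 = 4.6176.
So n ≤ 2^4.6176 = 24.550; the largest integer n is 24.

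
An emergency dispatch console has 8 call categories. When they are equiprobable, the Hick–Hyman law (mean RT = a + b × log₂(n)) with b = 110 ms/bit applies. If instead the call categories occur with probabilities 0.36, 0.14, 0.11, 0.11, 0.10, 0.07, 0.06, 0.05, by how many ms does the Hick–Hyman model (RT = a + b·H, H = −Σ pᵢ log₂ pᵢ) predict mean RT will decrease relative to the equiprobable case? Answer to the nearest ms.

34 ms

Equiprobable entropy H₀ = log₂ 8 = 3.0000 bits.
Skewed entropy H = −Σ pᵢ log₂ pᵢ = 2.6887 bits.
ΔRT = b·(H₀ − H) = 110 × 0.3113 = 34.25 ms.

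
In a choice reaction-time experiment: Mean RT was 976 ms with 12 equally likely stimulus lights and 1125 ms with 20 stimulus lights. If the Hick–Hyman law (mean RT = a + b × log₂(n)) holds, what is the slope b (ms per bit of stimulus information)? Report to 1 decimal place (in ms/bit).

Slope: b = (1125 − 976) / (log₂ 20 − log₂ 12) = 149/0.7370 = 202.180 ms/bit.

202.2 ms/bit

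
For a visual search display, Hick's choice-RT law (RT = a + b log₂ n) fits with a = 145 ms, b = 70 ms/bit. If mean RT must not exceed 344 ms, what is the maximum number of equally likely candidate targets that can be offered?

7

Information budget: (344 − 145)/70 = 2.8429 bits, so n ≤ 2^2.8429 = 7.174 → at most 7.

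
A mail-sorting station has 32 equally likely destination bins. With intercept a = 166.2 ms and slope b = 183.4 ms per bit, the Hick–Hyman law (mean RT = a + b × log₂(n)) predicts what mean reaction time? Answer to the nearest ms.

1083 ms

log₂(32) = 5 bits, so RT = 166.2 + 183.4 × 5 ≈ 1083.200 ms.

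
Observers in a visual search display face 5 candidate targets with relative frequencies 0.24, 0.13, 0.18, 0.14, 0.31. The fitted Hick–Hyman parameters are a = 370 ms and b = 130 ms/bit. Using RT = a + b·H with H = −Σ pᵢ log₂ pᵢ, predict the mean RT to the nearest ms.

Entropy contributions −pᵢ log₂ pᵢ: 0.4941, 0.3826, 0.4453, 0.3971, 0.5238; sum H = 2.2430 bits.
RT = a + bH = 370 + 130·2.2430 = 661.59 ms.

662 ms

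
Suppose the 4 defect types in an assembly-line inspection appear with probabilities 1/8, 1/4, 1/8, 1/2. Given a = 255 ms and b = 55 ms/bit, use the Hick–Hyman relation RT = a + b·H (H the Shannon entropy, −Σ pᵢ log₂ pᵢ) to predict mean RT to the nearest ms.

H = −Σ pᵢ log₂ pᵢ = 0.125·3 + 0.25·2 + 0.125·3 + 0.5·1 = 1.750 bits.
RT = 255 + 55 × 1.750 = 351.25 ms.

351 ms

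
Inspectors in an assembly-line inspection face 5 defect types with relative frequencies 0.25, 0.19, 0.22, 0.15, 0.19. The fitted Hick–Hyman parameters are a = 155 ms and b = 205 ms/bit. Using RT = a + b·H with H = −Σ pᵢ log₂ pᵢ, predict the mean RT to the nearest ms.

Entropy contributions −pᵢ log₂ pᵢ: 0.5000, 0.4552, 0.4806, 0.4105, 0.4552; sum H = 2.3016 bits.
RT = a + bH = 155 + 205·2.3016 = 626.82 ms.

627 ms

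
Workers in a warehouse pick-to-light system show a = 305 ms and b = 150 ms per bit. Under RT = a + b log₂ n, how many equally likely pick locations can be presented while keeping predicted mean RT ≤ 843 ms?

12

150·log₂ n ≤ 843 − 305 = 538, giving log₂ n ≤ 3.5867 and n ≤ 12.014. The largest whole number is 12.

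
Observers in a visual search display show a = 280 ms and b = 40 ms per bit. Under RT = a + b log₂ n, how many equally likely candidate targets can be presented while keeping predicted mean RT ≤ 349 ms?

Set 280 + 40·log₂ n ≤ 349 → log₂ n ≤ (349 − 280)/40 = 1.7250.
So n ≤ 2^1.7250 = 3.306; the largest integer n is 3.

3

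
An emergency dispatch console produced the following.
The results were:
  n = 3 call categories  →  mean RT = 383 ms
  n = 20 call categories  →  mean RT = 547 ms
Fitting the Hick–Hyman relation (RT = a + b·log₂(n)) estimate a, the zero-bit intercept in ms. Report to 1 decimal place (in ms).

Slope: b = (547 − 383) / (log₂ 20 − log₂ 3) = 164/2.7370 = 59.920 ms/bit.
a = RT₁ − b·log₂ n₁ = 383 − 59.920 × 1.5850 = 288.028 ms.

288.0 ms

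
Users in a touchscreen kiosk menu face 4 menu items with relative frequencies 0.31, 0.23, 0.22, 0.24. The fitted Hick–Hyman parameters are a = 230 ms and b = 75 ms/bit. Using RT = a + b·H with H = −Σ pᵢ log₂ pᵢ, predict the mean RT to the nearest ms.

H = 0.31·log₂(1/0.31) + 0.23·log₂(1/0.23) + 0.22·log₂(1/0.22) + 0.24·log₂(1/0.24) = 1.9862 bits.
RT = 230 + 75 × 1.9862 = 378.96 ms.

379 ms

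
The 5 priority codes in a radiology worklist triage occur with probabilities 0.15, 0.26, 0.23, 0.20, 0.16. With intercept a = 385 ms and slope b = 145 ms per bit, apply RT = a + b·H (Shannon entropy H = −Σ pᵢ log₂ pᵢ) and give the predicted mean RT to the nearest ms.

H = 0.15·log₂(1/0.15) + 0.26·log₂(1/0.26) + 0.23·log₂(1/0.23) + 0.20·log₂(1/0.20) + 0.16·log₂(1/0.16) = 2.2909 bits.
RT = 385 + 145 × 2.2909 = 717.18 ms.

717 ms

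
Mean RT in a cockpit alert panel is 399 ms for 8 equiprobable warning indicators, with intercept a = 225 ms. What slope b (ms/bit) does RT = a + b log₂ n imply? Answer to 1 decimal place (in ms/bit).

58.0 ms/bit

8 alternatives carry log₂ 8 = 3 bits; the choice cost is 399 − 225 = 174 ms, so b = 174/3 = 58.000 ms/bit.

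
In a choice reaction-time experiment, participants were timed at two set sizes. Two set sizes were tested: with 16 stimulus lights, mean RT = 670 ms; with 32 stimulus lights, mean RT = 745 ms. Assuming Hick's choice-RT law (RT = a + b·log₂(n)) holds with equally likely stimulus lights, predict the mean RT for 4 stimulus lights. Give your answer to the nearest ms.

520 ms

Solve the two-equation system in a and b:
  b = (745 − 670) / (log₂ 32 − log₂ 16) = 75 / (5 − 4) = 75 ms/bit
  a = 670 − 75 × 4 = 370 ms
Then RT(4) = 370 + 75 × log₂ 4 = 370 + 75 × 2 ≈ 520.000 ms.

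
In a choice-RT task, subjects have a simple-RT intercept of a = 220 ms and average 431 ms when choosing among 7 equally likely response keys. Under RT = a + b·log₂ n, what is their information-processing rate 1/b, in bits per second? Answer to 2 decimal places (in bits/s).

b = (431 − 220)/log₂ 7 = 211/2.8074 = 75.160 ms per bit = 0.07516 s/bit; the reciprocal is 13.305 bits/s.

13.30 bits/s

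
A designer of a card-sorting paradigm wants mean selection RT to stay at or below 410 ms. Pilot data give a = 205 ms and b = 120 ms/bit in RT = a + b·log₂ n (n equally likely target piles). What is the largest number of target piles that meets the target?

3

120·log₂ n ≤ 410 − 205 = 205, giving log₂ n ≤ 1.7083 and n ≤ 3.268. The largest whole number is 3.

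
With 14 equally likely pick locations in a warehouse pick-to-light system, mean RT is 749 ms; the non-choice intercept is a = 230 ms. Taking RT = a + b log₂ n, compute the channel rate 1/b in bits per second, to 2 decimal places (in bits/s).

7.34 bits/s

b = (749 − 230)/log₂ 14 = 519/3.8074 = 136.315 ms per bit = 0.13632 s/bit; the reciprocal is 7.336 bits/s.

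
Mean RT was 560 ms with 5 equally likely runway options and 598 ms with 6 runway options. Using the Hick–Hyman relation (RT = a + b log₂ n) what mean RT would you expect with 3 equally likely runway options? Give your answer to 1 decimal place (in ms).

RT is linear in log₂ n, so two points fix the line:
  b = (598 − 560) / (log₂ 6 − log₂ 5) = 38 / (2.5850 − 2.3219) = 144.468 ms/bit
  a = 560 − 144.468 × 2.3219 = 224.556 ms
Then RT(3) = 224.556 + 144.468 × log₂ 3 = 224.556 + 144.468 × 1.5850 ≈ 453.532 ms.

453.5 ms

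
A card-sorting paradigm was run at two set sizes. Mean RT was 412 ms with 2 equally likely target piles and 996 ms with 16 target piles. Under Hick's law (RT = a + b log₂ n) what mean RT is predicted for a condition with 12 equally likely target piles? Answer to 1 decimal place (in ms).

Fit slope and intercept:
  b = (996 − 412) / (log₂ 16 − log₂ 2) = 584 / (4 − 1) = 194.667 ms/bit
  a = 412 − 194.667 × 1 = 217.333 ms
Then RT(12) = 217.333 + 194.667 × log₂ 12 = 217.333 + 194.667 × 3.5850 ≈ 915.206 ms.

915.2 ms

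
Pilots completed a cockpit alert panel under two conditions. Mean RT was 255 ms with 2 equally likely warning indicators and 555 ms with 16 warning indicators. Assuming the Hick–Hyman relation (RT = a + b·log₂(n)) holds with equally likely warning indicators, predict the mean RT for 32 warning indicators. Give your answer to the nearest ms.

With log₂ n on the abscissa the relation is linear; from the two conditions:
  b = (555 − 255) / (log₂ 16 − log₂ 2) = 300 / (4 − 1) = 100 ms/bit
  a = 255 − 100 × 1 = 155 ms
Then RT(32) = 155 + 100 × log₂ 32 = 155 + 100 × 5 ≈ 655.000 ms.

655 ms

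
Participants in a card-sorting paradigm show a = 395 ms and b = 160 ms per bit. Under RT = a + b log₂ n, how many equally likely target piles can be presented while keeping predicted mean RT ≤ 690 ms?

3

Set 395 + 160·log₂ n ≤ 690 → log₂ n ≤ (690 − 395)/160 = 1.8438.
So n ≤ 2^1.8438 = 3.589; the largest integer n is 3.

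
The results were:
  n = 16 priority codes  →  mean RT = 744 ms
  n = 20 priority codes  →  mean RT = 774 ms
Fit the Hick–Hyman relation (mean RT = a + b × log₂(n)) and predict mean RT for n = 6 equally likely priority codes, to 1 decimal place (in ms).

Fit slope and intercept:
  b = (774 − 744) / (log₂ 20 − log₂ 16) = 30 / (4.3219 − 4) = 93.189 ms/bit
  a = 744 − 93.189 × 4 = 371.246 ms
Then RT(6) = 371.246 + 93.189 × log₂ 6 = 371.246 + 93.189 × 2.5850 ≈ 612.135 ms.

612.1 ms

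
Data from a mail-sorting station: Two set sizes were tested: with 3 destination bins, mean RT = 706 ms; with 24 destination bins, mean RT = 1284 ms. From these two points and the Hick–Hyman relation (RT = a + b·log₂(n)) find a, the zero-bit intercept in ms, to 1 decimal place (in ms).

b = (RT₂ − RT₁)/(log₂ n₂ − log₂ n₁) = (1284 − 706)/(4.5850 − 1.5850) = 192.667 ms/bit.
a = RT₁ − b·log₂ n₁ = 706 − 192.667 × 1.5850 = 400.631 ms.

400.6 ms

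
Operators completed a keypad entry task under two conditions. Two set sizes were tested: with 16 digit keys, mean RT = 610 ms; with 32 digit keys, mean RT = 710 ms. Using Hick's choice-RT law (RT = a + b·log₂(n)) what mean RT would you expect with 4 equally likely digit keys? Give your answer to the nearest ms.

Solve the two-equation system in a and b:
  b = (710 − 610) / (log₂ 32 − log₂ 16) = 100 / (5 − 4) = 100 ms/bit
  a = 610 − 100 × 4 = 210 ms
Then RT(4) = 210 + 100 × log₂ 4 = 210 + 100 × 2 ≈ 410.000 ms.

410 ms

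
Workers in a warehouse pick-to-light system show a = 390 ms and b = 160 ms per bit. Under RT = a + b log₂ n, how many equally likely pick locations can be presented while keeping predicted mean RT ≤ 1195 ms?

32

160·log₂ n ≤ 1195 − 390 = 805, giving log₂ n ≤ 5.0312 and n ≤ 32.701. The largest whole number is 32.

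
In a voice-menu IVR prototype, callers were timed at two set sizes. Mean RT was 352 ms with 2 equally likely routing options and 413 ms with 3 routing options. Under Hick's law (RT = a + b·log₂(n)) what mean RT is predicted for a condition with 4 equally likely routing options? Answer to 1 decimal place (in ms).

Solve the two-equation system in a and b:
  b = (413 − 352) / (log₂ 3 − log₂ 2) = 61 / (1.5850 − 1) = 104.280 ms/bit
  a = 352 − 104.280 × 1 = 247.720 ms
Then RT(4) = 247.720 + 104.280 × log₂ 4 = 247.720 + 104.280 × 2 ≈ 456.280 ms.

456.3 ms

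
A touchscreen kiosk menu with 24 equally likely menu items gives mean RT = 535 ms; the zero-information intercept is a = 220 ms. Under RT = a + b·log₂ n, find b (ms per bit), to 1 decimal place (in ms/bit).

24 alternatives carry log₂ 24 = 4.5850 bits; the choice cost is 535 − 220 = 315 ms, so b = 315/4.5850 = 68.703 ms/bit.

68.7 ms/bit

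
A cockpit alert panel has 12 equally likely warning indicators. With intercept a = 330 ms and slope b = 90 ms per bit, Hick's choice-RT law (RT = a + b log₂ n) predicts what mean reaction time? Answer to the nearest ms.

653 ms

log₂(12) = 3.5850 bits, so RT = 330 + 90 × 3.5850 ≈ 652.647 ms.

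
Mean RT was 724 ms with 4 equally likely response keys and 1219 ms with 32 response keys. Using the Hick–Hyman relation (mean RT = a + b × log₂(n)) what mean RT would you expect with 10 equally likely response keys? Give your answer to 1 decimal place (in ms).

942.1 ms

Solve the two-equation system in a and b:
  b = (1219 − 724) / (log₂ 32 − log₂ 4) = 495 / (5 − 2) = 165.000 ms/bit
  a = 724 − 165.000 × 2 = 394.000 ms
Then RT(10) = 394.000 + 165.000 × log₂ 10 = 394.000 + 165.000 × 3.3219 ≈ 942.118 ms.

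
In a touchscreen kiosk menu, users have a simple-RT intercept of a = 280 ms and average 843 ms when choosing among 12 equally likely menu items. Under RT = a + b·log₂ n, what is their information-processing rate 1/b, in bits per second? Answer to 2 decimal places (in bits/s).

6.37 bits/s

b = (843 − 280)/log₂ 12 = 563/3.5850 = 157.045 ms per bit = 0.15704 s/bit; the reciprocal is 6.368 bits/s.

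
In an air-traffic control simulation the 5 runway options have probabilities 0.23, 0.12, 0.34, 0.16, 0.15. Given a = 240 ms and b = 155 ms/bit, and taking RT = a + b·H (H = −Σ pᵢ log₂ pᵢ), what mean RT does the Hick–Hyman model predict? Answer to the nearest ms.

584 ms

Entropy contributions −pᵢ log₂ pᵢ: 0.4877, 0.3671, 0.5292, 0.4230, 0.4105; sum H = 2.2175 bits.
RT = a + bH = 240 + 155·2.2175 = 583.71 ms.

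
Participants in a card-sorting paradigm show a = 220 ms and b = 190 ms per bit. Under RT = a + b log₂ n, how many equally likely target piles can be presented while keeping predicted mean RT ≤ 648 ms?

4

Information budget: (648 − 220)/190 = 2.2526 bits, so n ≤ 2^2.2526 = 4.766 → at most 4.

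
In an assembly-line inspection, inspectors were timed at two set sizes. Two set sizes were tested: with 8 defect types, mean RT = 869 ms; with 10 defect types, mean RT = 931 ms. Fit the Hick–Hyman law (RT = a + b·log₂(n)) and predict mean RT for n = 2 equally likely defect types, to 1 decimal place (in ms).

483.8 ms

With log₂ n on the abscissa the relation is linear; from the two conditions:
  b = (931 − 869) / (log₂ 10 − log₂ 8) = 62 / (3.3219 − 3) = 192.590 ms/bit
  a = 869 − 192.590 × 3 = 291.231 ms
Then RT(2) = 291.231 + 192.590 × log₂ 2 = 291.231 + 192.590 × 1 ≈ 483.821 ms.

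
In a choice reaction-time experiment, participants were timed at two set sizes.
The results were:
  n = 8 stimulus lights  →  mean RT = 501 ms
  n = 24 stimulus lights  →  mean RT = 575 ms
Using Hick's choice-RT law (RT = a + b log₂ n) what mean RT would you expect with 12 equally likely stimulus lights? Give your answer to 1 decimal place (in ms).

With log₂ n on the abscissa the relation is linear; from the two conditions:
  b = (575 − 501) / (log₂ 24 − log₂ 8) = 74 / (4.5850 − 3) = 46.689 ms/bit
  a = 501 − 46.689 × 3 = 360.934 ms
Then RT(12) = 360.934 + 46.689 × log₂ 12 = 360.934 + 46.689 × 3.5850 ≈ 528.311 ms.

528.3 ms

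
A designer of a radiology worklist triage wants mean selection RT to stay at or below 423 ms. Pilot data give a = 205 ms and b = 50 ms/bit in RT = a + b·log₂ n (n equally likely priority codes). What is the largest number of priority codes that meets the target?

20

Set 205 + 50·log₂ n ≤ 423 → log₂ n ≤ (423 − 205)/50 = 4.3600.
So n ≤ 2^4.3600 = 20.535; the largest integer n is 20.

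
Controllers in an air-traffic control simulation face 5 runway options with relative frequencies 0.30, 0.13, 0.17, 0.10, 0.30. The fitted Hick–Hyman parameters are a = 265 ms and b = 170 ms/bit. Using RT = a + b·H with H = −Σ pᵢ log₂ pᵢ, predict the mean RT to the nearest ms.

638 ms

Entropy contributions −pᵢ log₂ pᵢ: 0.5211, 0.3826, 0.4346, 0.3322, 0.5211; sum H = 2.1916 bits.
RT = a + bH = 265 + 170·2.1916 = 637.57 ms.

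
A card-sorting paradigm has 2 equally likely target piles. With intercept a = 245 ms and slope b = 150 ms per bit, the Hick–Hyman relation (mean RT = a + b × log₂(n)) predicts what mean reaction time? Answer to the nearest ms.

log₂(2) = 1 bits, so RT = 245 + 150 × 1 ≈ 395.000 ms.

395 ms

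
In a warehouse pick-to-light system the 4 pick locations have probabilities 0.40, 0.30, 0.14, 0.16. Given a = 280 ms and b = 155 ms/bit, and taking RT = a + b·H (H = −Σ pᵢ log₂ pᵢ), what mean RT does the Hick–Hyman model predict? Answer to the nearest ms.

H = 0.40·log₂(1/0.40) + 0.30·log₂(1/0.30) + 0.14·log₂(1/0.14) + 0.16·log₂(1/0.16) = 1.8700 bits.
RT = 280 + 155 × 1.8700 = 569.85 ms.

570 ms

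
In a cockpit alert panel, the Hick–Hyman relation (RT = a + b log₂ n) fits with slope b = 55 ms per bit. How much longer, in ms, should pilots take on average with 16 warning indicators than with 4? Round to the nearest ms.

110 ms

Only the slope matters, since a is common to both: ΔRT = b·log₂(n₂/n₁).
log₂(16) − log₂(4) = log₂(16/4) = log₂(4) = 2.
ΔRT = 55 × 2.0000 = 110.000 ms.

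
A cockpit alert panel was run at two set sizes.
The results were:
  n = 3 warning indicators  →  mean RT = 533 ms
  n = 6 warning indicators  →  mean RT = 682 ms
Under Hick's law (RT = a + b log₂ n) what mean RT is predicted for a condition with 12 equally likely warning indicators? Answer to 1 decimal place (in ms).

Fit slope and intercept:
  b = (682 − 533) / (log₂ 6 − log₂ 3) = 149 / (2.5850 − 1.5850) = 149.000 ms/bit
  a = 533 − 149.000 × 1.5850 = 296.841 ms
Then RT(12) = 296.841 + 149.000 × log₂ 12 = 296.841 + 149.000 × 3.5850 ≈ 831.000 ms.

831.0 ms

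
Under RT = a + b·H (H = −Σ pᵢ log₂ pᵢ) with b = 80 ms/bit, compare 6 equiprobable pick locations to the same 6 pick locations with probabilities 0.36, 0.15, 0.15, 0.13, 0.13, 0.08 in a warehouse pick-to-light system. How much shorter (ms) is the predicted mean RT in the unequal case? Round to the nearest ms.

The RT saving is b·ΔH. Equiprobable H₀ = log₂(6) = 2.5850 bits; with the given probabilities H = 2.4085 bits.
b·(H₀ − H) = 80 × (2.5850 − 2.4085) = 14.12 ms.

14 ms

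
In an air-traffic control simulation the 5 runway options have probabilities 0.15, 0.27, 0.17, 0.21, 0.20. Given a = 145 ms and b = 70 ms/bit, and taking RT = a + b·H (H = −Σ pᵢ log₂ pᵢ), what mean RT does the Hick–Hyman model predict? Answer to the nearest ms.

Entropy contributions −pᵢ log₂ pᵢ: 0.4105, 0.5100, 0.4346, 0.4728, 0.4644; sum H = 2.2924 bits.
RT = a + bH = 145 + 70·2.2924 = 305.47 ms.

305 ms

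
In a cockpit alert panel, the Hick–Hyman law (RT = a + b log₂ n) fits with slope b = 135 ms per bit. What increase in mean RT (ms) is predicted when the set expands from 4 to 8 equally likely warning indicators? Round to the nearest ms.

ΔRT = (a + b log₂ n₂) − (a + b log₂ n₁) = b·(log₂ n₂ − log₂ n₁).
log₂(8) − log₂(4) = log₂(8/4) = log₂(2) = 1.
ΔRT = 135 × 1.0000 = 135.000 ms.

135 ms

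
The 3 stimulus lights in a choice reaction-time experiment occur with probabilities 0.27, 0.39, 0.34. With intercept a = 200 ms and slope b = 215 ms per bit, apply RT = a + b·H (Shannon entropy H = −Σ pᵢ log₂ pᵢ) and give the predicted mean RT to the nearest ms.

537 ms

Entropy contributions −pᵢ log₂ pᵢ: 0.5100, 0.5298, 0.5292; sum H = 1.5690 bits.
RT = a + bH = 200 + 215·1.5690 = 537.33 ms.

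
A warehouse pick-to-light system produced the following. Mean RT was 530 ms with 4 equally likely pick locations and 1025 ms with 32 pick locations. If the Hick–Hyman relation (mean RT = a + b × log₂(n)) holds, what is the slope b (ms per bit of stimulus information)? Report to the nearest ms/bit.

165 ms/bit

The slope on a log₂ axis is (1025 − 530) / (5 − 2) = 165 ms/bit.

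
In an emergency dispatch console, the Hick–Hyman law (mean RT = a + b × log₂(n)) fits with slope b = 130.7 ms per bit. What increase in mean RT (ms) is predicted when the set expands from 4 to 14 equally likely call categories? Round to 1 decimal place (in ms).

The intercept a cancels: ΔRT = b·(log₂ n₂ − log₂ n₁) = b·log₂(n₂/n₁).
log₂(14) − log₂(4) = 3.8074 − 2 = 1.8074.
ΔRT = 130.7 × 1.8074 = 236.221 ms.

236.2 ms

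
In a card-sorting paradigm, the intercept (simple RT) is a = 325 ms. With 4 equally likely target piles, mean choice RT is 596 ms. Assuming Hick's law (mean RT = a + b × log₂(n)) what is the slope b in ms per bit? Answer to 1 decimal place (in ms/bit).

135.5 ms/bit

b = (596 − 325) / log₂(4) = 271 / 2 = 135.500 ms/bit.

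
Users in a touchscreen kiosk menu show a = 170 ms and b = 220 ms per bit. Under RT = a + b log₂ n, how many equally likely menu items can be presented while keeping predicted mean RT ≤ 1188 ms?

220·log₂ n ≤ 1188 − 170 = 1018, giving log₂ n ≤ 4.6273 and n ≤ 24.714. The largest whole number is 24.

24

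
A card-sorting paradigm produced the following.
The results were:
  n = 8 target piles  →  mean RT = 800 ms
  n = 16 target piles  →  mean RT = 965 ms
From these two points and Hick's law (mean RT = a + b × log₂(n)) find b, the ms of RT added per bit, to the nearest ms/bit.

165 ms/bit

Slope: b = (965 − 800) / (log₂ 16 − log₂ 8) = 165/1.0000 = 165 ms/bit.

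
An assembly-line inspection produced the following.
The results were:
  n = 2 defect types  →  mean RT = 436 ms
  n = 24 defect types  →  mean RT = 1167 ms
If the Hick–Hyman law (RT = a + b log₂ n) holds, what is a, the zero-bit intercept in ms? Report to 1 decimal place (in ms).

232.1 ms

The slope on a log₂ axis is (1167 − 436) / (4.5850 − 1) = 203.907 ms/bit.
a = RT₁ − b·log₂ n₁ = 436 − 203.907 × 1 = 232.093 ms.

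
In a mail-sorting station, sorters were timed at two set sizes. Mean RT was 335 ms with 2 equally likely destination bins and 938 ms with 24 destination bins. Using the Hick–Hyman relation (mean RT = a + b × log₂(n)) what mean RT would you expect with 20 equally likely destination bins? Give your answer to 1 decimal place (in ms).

With log₂ n on the abscissa the relation is linear; from the two conditions:
  b = (938 − 335) / (log₂ 24 − log₂ 2) = 603 / (4.5850 − 1) = 168.203 ms/bit
  a = 335 − 168.203 × 1 = 166.797 ms
Then RT(20) = 166.797 + 168.203 × log₂ 20 = 166.797 + 168.203 × 4.3219 ≈ 893.757 ms.

893.8 ms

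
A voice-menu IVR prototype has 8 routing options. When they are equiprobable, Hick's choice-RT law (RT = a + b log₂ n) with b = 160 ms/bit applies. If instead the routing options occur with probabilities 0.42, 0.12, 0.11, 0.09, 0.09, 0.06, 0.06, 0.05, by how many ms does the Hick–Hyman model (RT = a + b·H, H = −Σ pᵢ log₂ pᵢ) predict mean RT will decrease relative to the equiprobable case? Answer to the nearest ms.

The RT saving is b·ΔH. Equiprobable H₀ = log₂(8) = 3.0000 bits; with the given probabilities H = 2.5715 bits.
b·(H₀ − H) = 160 × (3.0000 − 2.5715) = 68.56 ms.

69 ms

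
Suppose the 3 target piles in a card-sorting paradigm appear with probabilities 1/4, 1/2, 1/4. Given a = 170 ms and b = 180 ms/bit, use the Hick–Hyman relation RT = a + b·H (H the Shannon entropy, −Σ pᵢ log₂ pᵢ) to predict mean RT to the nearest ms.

440 ms

Each term −pᵢ log₂ pᵢ: 0.25·2 + 0.5·1 + 0.25·2; summed, H = 1.500 bits.
Mean RT = a + bH = 170 + 180·1.500 = 440.00 ms.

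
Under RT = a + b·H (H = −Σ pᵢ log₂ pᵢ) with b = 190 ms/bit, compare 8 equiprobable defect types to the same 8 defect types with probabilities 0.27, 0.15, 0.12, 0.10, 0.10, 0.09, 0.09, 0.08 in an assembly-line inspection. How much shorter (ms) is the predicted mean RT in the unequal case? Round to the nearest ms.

25 ms

Equiprobable entropy H₀ = log₂ 8 = 3.0000 bits.
Skewed entropy H = −Σ pᵢ log₂ pᵢ = 2.8688 bits.
ΔRT = b·(H₀ − H) = 190 × 0.1312 = 24.92 ms.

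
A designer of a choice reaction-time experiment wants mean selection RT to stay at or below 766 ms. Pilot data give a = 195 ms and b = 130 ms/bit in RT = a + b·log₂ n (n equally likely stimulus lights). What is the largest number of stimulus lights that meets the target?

130·log₂ n ≤ 766 − 195 = 571, giving log₂ n ≤ 4.3923 and n ≤ 21.000. The largest whole number is 20.

20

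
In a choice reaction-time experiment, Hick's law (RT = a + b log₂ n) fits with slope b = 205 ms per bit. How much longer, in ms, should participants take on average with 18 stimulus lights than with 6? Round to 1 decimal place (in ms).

324.9 ms

The intercept a cancels: ΔRT = b·(log₂ n₂ − log₂ n₁) = b·log₂(n₂/n₁).
log₂(18) − log₂(6) = 4.1699 − 2.5850 = 1.5850.
ΔRT = 205 × 1.5850 = 324.917 ms.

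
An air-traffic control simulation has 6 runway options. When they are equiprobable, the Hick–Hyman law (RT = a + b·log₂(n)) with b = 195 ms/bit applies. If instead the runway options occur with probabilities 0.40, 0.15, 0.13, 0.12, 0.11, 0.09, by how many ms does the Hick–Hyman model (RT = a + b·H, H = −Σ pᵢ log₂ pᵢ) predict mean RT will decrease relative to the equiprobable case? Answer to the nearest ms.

Equiprobable entropy H₀ = log₂ 6 = 2.5850 bits.
Skewed entropy H = −Σ pᵢ log₂ pᵢ = 2.3520 bits.
ΔRT = b·(H₀ − H) = 195 × 0.2330 = 45.43 ms.

45 ms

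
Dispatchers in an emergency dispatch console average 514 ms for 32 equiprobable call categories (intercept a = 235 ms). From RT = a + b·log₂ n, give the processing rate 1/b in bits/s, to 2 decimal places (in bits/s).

17.92 bits/s

b = (514 − 235)/log₂ 32 = 279/5 = 55.800 ms per bit = 0.05580 s/bit; the reciprocal is 17.921 bits/s.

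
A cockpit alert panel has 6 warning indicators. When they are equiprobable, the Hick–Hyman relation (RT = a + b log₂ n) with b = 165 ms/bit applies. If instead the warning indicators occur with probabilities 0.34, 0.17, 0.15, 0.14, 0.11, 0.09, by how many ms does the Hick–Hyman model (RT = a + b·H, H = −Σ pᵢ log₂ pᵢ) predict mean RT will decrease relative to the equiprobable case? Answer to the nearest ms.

Equiprobable entropy H₀ = log₂ 6 = 2.5850 bits.
Skewed entropy H = −Σ pᵢ log₂ pᵢ = 2.4344 bits.
ΔRT = b·(H₀ − H) = 165 × 0.1506 = 24.85 ms.

25 ms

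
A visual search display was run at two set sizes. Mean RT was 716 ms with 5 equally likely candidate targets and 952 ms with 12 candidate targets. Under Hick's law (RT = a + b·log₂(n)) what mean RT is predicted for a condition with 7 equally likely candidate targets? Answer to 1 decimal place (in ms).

806.7 ms

RT is linear in log₂ n, so two points fix the line:
  b = (952 − 716) / (log₂ 12 − log₂ 5) = 236 / (3.5850 − 2.3219) = 186.852 ms/bit
  a = 716 − 186.852 × 2.3219 = 282.144 ms
Then RT(7) = 282.144 + 186.852 × log₂ 7 = 282.144 + 186.852 × 2.8074 ≈ 806.703 ms.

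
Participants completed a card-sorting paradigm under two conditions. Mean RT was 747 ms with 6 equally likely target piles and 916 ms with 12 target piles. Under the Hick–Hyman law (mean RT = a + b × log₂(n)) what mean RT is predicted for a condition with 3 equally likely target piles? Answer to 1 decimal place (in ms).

578.0 ms

Solve the two-equation system in a and b:
  b = (916 − 747) / (log₂ 12 − log₂ 6) = 169 / (3.5850 − 2.5850) = 169.000 ms/bit
  a = 747 − 169.000 × 2.5850 = 310.141 ms
Then RT(3) = 310.141 + 169.000 × log₂ 3 = 310.141 + 169.000 × 1.5850 ≈ 578.000 ms.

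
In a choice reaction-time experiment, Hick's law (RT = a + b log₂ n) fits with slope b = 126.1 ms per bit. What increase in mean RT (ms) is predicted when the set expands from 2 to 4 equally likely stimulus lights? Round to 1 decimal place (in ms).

126.1 ms

Only the slope matters, since a is common to both: ΔRT = b·log₂(n₂/n₁).
log₂(4) − log₂(2) = log₂(4/2) = log₂(2) = 1.
ΔRT = 126.1 × 1.0000 = 126.100 ms.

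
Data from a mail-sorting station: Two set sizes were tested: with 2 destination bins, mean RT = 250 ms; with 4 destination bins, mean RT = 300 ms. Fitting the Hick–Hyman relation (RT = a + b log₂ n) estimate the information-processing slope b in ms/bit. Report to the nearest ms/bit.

50 ms/bit

b = (RT₂ − RT₁)/(log₂ n₂ − log₂ n₁) = (300 − 250)/(2 − 1) = 50 ms/bit.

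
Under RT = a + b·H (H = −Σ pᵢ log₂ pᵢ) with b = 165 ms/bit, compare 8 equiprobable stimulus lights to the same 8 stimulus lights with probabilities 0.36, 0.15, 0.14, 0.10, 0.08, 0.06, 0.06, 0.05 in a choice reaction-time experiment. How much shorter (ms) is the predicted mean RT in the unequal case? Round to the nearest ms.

Equiprobable entropy H₀ = log₂ 8 = 3.0000 bits.
Skewed entropy H = −Σ pᵢ log₂ pᵢ = 2.6651 bits.
ΔRT = b·(H₀ − H) = 165 × 0.3349 = 55.25 ms.

55 ms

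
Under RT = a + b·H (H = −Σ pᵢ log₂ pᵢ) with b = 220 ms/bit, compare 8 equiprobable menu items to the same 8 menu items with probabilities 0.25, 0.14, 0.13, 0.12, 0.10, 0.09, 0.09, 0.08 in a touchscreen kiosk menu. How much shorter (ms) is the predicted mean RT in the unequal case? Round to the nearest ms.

23 ms

The RT saving is b·ΔH. Equiprobable H₀ = log₂(8) = 3.0000 bits; with the given probabilities H = 2.8958 bits.
b·(H₀ − H) = 220 × (3.0000 − 2.8958) = 22.92 ms.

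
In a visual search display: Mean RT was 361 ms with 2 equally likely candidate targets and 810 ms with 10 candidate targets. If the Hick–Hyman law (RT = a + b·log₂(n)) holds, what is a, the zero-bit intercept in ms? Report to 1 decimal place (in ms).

Slope: b = (810 − 361) / (log₂ 10 − log₂ 2) = 449/2.3219 = 193.374 ms/bit.
Intercept: a = 361 − 193.374·log₂(2) = 167.626 ms.

167.6 ms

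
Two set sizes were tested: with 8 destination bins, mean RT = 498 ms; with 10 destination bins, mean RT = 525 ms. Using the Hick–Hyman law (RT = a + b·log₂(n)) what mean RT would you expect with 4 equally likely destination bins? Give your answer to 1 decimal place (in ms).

414.1 ms

Fit slope and intercept:
  b = (525 − 498) / (log₂ 10 − log₂ 8) = 27 / (3.3219 − 3) = 83.870 ms/bit
  a = 498 − 83.870 × 3 = 246.391 ms
Then RT(4) = 246.391 + 83.870 × log₂ 4 = 246.391 + 83.870 × 2 ≈ 414.130 ms.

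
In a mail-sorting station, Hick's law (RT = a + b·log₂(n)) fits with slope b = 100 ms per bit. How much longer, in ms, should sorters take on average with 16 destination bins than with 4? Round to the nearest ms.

200 ms

ΔRT = (a + b log₂ n₂) − (a + b log₂ n₁) = b·(log₂ n₂ − log₂ n₁).
log₂(16) − log₂(4) = log₂(16/4) = log₂(4) = 2.
ΔRT = 100 × 2.0000 = 200.000 ms.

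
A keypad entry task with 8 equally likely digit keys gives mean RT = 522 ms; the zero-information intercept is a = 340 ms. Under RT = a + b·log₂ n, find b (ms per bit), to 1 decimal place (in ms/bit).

log₂(8) = 3 bits.
b = (RT − a)/log₂ n = (522 − 340) / 3 = 60.667 ms/bit.

60.7 ms/bit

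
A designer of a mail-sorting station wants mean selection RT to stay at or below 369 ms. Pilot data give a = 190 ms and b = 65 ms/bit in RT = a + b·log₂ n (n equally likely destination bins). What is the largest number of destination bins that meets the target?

Set 190 + 65·log₂ n ≤ 369 → log₂ n ≤ (369 − 190)/65 = 2.7538.
So n ≤ 2^2.7538 = 6.745; the largest integer n is 6.

6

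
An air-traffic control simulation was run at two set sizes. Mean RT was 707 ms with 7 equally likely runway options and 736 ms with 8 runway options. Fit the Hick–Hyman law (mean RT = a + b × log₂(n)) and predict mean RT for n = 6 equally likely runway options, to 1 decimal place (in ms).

673.5 ms

RT is linear in log₂ n, so two points fix the line:
  b = (736 − 707) / (log₂ 8 − log₂ 7) = 29 / (3 − 2.8074) = 150.536 ms/bit
  a = 707 − 150.536 × 2.8074 = 284.392 ms
Then RT(6) = 284.392 + 150.536 × log₂ 6 = 284.392 + 150.536 × 2.5850 ≈ 673.522 ms.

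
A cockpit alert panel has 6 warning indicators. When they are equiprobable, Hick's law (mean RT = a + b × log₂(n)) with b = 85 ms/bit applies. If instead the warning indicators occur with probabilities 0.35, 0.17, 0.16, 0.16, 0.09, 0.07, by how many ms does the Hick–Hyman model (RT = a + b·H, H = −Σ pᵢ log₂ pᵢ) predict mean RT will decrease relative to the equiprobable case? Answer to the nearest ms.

16 ms

The RT saving is b·ΔH. Equiprobable H₀ = log₂(6) = 2.5850 bits; with the given probabilities H = 2.3919 bits.
b·(H₀ − H) = 85 × (2.5850 − 2.3919) = 16.41 ms.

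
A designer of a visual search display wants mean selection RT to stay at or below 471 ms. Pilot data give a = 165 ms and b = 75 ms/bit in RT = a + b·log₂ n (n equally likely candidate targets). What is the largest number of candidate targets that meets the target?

16

Set 165 + 75·log₂ n ≤ 471 → log₂ n ≤ (471 − 165)/75 = 4.0800.
So n ≤ 2^4.0800 = 16.912; the largest integer n is 16.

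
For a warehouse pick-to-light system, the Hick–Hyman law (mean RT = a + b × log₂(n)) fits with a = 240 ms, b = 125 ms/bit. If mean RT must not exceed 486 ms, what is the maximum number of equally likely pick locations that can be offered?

3

Information budget: (486 − 240)/125 = 1.9680 bits, so n ≤ 2^1.9680 = 3.912 → at most 3.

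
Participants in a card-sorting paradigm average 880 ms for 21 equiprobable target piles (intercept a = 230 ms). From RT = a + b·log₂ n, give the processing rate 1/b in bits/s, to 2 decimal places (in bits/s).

6.76 bits/s

b = (880 − 230)/log₂ 21 = 650/4.3923 = 147.986 ms per bit = 0.14799 s/bit; the reciprocal is 6.757 bits/s.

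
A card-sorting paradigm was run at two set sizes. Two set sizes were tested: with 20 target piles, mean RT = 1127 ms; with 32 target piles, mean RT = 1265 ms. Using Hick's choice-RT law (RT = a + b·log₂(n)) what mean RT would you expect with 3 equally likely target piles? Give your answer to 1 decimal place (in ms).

RT is linear in log₂ n, so two points fix the line:
  b = (1265 − 1127) / (log₂ 32 − log₂ 20) = 138 / (5 − 4.3219) = 203.518 ms/bit
  a = 1127 − 203.518 × 4.3219 = 247.409 ms
Then RT(3) = 247.409 + 203.518 × log₂ 3 = 247.409 + 203.518 × 1.5850 ≈ 569.978 ms.

570.0 ms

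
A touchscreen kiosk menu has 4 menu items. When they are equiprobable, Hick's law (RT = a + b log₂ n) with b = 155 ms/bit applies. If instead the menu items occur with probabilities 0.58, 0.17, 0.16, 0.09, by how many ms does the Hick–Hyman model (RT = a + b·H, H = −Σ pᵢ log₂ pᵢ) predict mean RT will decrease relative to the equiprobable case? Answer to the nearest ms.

58 ms

The RT saving is b·ΔH. Equiprobable H₀ = log₂(4) = 2.0000 bits; with the given probabilities H = 1.6261 bits.
b·(H₀ − H) = 155 × (2.0000 − 1.6261) = 57.96 ms.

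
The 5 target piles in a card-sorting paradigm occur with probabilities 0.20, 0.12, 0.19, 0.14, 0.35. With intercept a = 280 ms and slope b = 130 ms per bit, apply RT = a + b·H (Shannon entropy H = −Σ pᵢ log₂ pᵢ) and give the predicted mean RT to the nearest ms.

568 ms

Entropy contributions −pᵢ log₂ pᵢ: 0.4644, 0.3671, 0.4552, 0.3971, 0.5301; sum H = 2.2139 bits.
RT = a + bH = 280 + 130·2.2139 = 567.81 ms.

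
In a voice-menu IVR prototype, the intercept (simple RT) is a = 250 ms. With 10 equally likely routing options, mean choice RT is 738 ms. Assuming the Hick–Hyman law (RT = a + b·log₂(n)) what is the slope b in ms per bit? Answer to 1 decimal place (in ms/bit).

b = (738 − 250) / log₂(10) = 488 / 3.3219 = 146.903 ms/bit.

146.9 ms/bit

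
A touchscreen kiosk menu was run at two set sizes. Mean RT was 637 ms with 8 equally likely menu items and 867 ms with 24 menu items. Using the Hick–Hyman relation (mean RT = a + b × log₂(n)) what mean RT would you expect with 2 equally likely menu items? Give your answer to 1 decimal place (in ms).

346.8 ms

Fit slope and intercept:
  b = (867 − 637) / (log₂ 24 − log₂ 8) = 230 / (4.5850 − 3) = 145.114 ms/bit
  a = 637 − 145.114 × 3 = 201.658 ms
Then RT(2) = 201.658 + 145.114 × log₂ 2 = 201.658 + 145.114 × 1 ≈ 346.772 ms.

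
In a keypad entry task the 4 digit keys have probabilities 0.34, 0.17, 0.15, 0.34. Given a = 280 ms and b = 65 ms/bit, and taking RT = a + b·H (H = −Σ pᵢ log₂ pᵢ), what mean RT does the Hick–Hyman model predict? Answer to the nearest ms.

404 ms

Entropy contributions −pᵢ log₂ pᵢ: 0.5292, 0.4346, 0.4105, 0.5292; sum H = 1.9035 bits.
RT = a + bH = 280 + 65·1.9035 = 403.73 ms.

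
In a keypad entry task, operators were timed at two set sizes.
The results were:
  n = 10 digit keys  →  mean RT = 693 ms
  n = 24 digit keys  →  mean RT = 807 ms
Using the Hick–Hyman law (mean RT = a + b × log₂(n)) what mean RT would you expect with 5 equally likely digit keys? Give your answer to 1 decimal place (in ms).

RT is linear in log₂ n, so two points fix the line:
  b = (807 − 693) / (log₂ 24 − log₂ 10) = 114 / (4.5850 − 3.3219) = 90.259 ms/bit
  a = 693 − 90.259 × 3.3219 = 393.167 ms
Then RT(5) = 393.167 + 90.259 × log₂ 5 = 393.167 + 90.259 × 2.3219 ≈ 602.741 ms.

602.7 ms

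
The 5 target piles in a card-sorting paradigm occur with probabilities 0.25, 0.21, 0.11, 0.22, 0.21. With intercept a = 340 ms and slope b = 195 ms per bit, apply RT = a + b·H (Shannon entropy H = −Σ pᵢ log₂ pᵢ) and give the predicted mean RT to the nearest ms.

H = 0.25·log₂(1/0.25) + 0.21·log₂(1/0.21) + 0.11·log₂(1/0.11) + 0.22·log₂(1/0.22) + 0.21·log₂(1/0.21) = 2.2765 bits.
RT = 340 + 195 × 2.2765 = 783.92 ms.

784 ms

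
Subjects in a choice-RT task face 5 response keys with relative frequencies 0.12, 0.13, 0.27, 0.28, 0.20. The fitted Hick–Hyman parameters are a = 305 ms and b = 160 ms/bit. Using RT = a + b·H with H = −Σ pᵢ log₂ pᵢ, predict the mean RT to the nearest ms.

663 ms

Entropy contributions −pᵢ log₂ pᵢ: 0.3671, 0.3826, 0.5100, 0.5142, 0.4644; sum H = 2.2383 bits.
RT = a + bH = 305 + 160·2.2383 = 663.13 ms.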